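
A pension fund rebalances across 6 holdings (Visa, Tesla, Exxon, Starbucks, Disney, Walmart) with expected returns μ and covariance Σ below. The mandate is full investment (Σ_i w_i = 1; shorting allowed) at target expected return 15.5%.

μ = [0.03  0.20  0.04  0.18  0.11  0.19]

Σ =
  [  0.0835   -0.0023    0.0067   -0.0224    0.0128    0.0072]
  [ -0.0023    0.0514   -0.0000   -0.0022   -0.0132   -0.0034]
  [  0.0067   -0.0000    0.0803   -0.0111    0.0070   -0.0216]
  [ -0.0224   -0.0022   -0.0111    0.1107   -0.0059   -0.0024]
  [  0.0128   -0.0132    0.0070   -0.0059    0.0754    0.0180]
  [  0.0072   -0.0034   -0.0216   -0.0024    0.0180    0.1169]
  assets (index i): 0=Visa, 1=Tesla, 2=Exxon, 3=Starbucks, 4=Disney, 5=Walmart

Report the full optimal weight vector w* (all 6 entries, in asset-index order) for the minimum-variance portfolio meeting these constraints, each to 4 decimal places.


0.0600  0.3736  0.1000  0.1739  0.1550  0.1375

x=Σ⁻¹μ = [0.5300  4.5857  1.0295  2.0619  1.8375  1.6757]
y=Σ⁻¹𝟙 = [12.5336  24.5814  14.8471  14.4419  12.9103  9.5493]
a=μᵀx=1.865864  b=𝟙ᵀx=11.720207  c=𝟙ᵀy=88.863553  D=ac−b²=28.444034
λ₁=(c·0.155−b)/D = (88.863553·0.155−11.720207)/28.444034 = 0.072199
λ₂=(a−b·0.155)/D = (1.865864−11.720207·0.155)/28.444034 = 0.001731
w* = 0.072199·x + 0.001731·y:
  w_0 = 0.072199·0.5300 + 0.001731·12.5336 = 0.0600  (Visa)
  w_1 = 0.072199·4.5857 + 0.001731·24.5814 = 0.3736  (Tesla)
  w_2 = 0.072199·1.0295 + 0.001731·14.8471 = 0.1000  (Exxon)
  w_3 = 0.072199·2.0619 + 0.001731·14.4419 = 0.1739  (Starbucks)
  w_4 = 0.072199·1.8375 + 0.001731·12.9103 = 0.1550  (Disney)
  w_5 = 0.072199·1.6757 + 0.001731·9.5493 = 0.1375  (Walmart)
Σw_i=1.0000  μᵀw=0.1550
σ²=wᵀΣw=λ₁·μ_p+λ₂ = 0.072199·0.155 + 0.001731 = 0.012922 ≈ 0.0129


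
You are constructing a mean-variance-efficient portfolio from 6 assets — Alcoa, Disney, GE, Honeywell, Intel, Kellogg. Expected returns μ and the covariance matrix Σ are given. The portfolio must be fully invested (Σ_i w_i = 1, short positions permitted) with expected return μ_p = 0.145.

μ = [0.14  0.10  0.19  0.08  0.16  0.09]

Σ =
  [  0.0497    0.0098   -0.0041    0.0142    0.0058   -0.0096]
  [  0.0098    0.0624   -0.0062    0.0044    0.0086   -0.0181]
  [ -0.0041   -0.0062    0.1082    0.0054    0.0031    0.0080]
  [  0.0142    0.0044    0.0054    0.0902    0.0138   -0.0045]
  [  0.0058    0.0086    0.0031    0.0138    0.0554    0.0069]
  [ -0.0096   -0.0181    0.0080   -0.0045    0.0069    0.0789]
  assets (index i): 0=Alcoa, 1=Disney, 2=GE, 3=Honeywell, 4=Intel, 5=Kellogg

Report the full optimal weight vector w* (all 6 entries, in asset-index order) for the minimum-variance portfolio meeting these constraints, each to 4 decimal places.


0.2997  0.1334  0.2087  -0.0214  0.2514  0.1282

u=Σ⁻¹μ = [2.6963  1.4857  1.7745  0.0369  2.0862  1.4493]
v=Σ⁻¹𝟙 = [17.9185  17.4730  9.0485  6.3376  9.1973  17.5025]
a=μᵀu=1.330390  b=𝟙ᵀu=9.528892  c=𝟙ᵀv=77.477327  D=ac−b²=12.275273
λ₁=(c·0.145−b)/D = (77.477327·0.145−9.528892)/12.275273 = 0.138923
λ₂=(a−b·0.145)/D = (1.330390−9.528892·0.145)/12.275273 = -0.004179
w* = 0.138923·u + -0.004179·v:
  w_0 = 0.138923·2.6963 + -0.004179·17.9185 = 0.2997  (Alcoa)
  w_1 = 0.138923·1.4857 + -0.004179·17.4730 = 0.1334  (Disney)
  w_2 = 0.138923·1.7745 + -0.004179·9.0485 = 0.2087  (GE)
  w_3 = 0.138923·0.0369 + -0.004179·6.3376 = -0.0214  (Honeywell)
  w_4 = 0.138923·2.0862 + -0.004179·9.1973 = 0.2514  (Intel)
  w_5 = 0.138923·1.4493 + -0.004179·17.5025 = 0.1282  (Kellogg)
Σw_i=1.0000  μᵀw=0.1450
σ²=wᵀΣw=λ₁·μ_p+λ₂ = 0.138923·0.145 + -0.004179 = 0.015965 ≈ 0.0160


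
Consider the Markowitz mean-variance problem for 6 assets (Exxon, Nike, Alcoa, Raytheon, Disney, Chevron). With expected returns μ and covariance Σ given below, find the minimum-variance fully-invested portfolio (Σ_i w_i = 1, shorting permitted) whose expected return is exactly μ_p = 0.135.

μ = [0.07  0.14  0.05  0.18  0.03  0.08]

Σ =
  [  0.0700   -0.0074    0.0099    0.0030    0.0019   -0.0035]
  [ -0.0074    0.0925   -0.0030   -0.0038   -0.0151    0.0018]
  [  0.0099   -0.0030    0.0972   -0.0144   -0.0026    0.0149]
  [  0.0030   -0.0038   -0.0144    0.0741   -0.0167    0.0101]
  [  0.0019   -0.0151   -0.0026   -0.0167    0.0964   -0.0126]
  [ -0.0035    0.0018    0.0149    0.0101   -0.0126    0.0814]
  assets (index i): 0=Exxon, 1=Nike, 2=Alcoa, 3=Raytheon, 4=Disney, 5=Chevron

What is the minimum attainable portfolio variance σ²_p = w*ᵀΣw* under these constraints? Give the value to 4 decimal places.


0.0205

g=Σ⁻¹μ = [0.9657  1.9150  0.8238  2.8261  1.1908  0.6649]
h=Σ⁻¹𝟙 = [13.6929  15.6456  10.8718  18.2937  17.4503  10.9691]
a=μᵀg=0.974510  b=𝟙ᵀg=8.386366  c=𝟙ᵀh=86.923307  D=ac−b²=14.376473
λ₁=(c·0.135−b)/D = (86.923307·0.135−8.386366)/14.376473 = 0.232900
λ₂=(a−b·0.135)/D = (0.974510−8.386366·0.135)/14.376473 = -0.010966
w* = 0.232900·g + -0.010966·h:
  w_0 = 0.232900·0.9657 + -0.010966·13.6929 = 0.0748  (Exxon)
  w_1 = 0.232900·1.9150 + -0.010966·15.6456 = 0.2744  (Nike)
  w_2 = 0.232900·0.8238 + -0.010966·10.8718 = 0.0726  (Alcoa)
  w_3 = 0.232900·2.8261 + -0.010966·18.2937 = 0.4576  (Raytheon)
  w_4 = 0.232900·1.1908 + -0.010966·17.4503 = 0.0860  (Disney)
  w_5 = 0.232900·0.6649 + -0.010966·10.9691 = 0.0346  (Chevron)
Σw_i=1.0000  μᵀw=0.1350
σ²=wᵀΣw=λ₁·μ_p+λ₂ = 0.232900·0.135 + -0.010966 = 0.020476 ≈ 0.0205


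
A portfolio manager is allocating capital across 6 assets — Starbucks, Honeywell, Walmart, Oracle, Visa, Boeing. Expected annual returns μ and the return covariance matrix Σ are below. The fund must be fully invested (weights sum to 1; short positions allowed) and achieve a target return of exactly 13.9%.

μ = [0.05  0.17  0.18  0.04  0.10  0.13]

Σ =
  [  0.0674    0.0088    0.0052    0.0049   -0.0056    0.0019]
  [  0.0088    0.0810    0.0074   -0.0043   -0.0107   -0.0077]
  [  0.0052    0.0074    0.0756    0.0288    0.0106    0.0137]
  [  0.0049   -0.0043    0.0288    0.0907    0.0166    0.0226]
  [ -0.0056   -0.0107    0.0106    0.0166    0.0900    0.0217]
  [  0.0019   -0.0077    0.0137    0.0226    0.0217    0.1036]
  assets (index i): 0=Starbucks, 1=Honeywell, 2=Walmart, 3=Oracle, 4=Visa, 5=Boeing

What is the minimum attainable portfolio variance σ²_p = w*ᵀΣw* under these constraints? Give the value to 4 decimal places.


g=Σ⁻¹μ = [0.4093  2.0686  2.0395  -0.5740  0.9955  1.0481]
h=Σ⁻¹𝟙 = [12.9686  12.5626  6.4815  5.4663  10.1518  6.1724]
a=μᵀg=0.952075  b=𝟙ᵀg=5.986982  c=𝟙ᵀh=53.803129  D=ac−b²=15.380645
λ₁=(c·0.139−b)/D = (53.803129·0.139−5.986982)/15.380645 = 0.096982
λ₂=(a−b·0.139)/D = (0.952075−5.986982·0.139)/15.380645 = 0.007794
w* = 0.096982·g + 0.007794·h:
  w_0 = 0.096982·0.4093 + 0.007794·12.9686 = 0.1408  (Starbucks)
  w_1 = 0.096982·2.0686 + 0.007794·12.5626 = 0.2985  (Honeywell)
  w_2 = 0.096982·2.0395 + 0.007794·6.4815 = 0.2483  (Walmart)
  w_3 = 0.096982·-0.5740 + 0.007794·5.4663 = -0.0131  (Oracle)
  w_4 = 0.096982·0.9955 + 0.007794·10.1518 = 0.1757  (Visa)
  w_5 = 0.096982·1.0481 + 0.007794·6.1724 = 0.1498  (Boeing)
Σw_i=1.0000  μᵀw=0.1390
σ²=wᵀΣw=λ₁·μ_p+λ₂ = 0.096982·0.139 + 0.007794 = 0.021275 ≈ 0.0213

0.0213


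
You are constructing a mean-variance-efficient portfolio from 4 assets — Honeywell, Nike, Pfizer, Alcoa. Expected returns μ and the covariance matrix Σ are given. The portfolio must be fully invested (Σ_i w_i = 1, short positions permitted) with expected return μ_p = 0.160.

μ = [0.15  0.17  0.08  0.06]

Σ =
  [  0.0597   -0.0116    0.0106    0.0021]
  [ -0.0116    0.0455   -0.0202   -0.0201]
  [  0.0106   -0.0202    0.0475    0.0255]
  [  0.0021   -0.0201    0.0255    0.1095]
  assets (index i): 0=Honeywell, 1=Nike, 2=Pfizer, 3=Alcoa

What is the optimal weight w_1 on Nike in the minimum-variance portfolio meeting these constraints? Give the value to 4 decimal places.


0.5948

p=Σ⁻¹μ = [3.1487  6.3609  3.1978  0.9105]
q=Σ⁻¹𝟙 = [19.7227  44.8897  30.4213  9.9098]
a=μᵀp=1.864117  b=𝟙ᵀp=13.617936  c=𝟙ᵀq=104.943425  D=ac−b²=10.178678
λ₁=(c·0.160−b)/D = (104.943425·0.160−13.617936)/10.178678 = 0.311731
λ₂=(a−b·0.160)/D = (1.864117−13.617936·0.160)/10.178678 = -0.030923
w* = 0.311731·p + -0.030923·q:
  w_0 = 0.311731·3.1487 + -0.030923·19.7227 = 0.3717  (Honeywell)
  w_1 = 0.311731·6.3609 + -0.030923·44.8897 = 0.5948  (Nike)
  w_2 = 0.311731·3.1978 + -0.030923·30.4213 = 0.0562  (Pfizer)
  w_3 = 0.311731·0.9105 + -0.030923·9.9098 = -0.0226  (Alcoa)
Σw_i=1.0000  μᵀw=0.1600
σ²=wᵀΣw=λ₁·μ_p+λ₂ = 0.311731·0.160 + -0.030923 = 0.018954 ≈ 0.0190


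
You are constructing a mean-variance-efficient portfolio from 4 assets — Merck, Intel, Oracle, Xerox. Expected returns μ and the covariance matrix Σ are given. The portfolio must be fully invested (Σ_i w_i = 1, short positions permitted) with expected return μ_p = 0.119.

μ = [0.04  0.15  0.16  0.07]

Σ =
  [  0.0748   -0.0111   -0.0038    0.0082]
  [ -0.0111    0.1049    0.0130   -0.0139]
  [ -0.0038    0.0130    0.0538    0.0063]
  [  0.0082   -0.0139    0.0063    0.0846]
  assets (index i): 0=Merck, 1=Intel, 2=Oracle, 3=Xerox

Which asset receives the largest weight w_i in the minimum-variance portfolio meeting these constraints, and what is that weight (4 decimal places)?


p=Σ⁻¹μ = [0.7752  1.2881  2.6275  0.7683]
q=Σ⁻¹𝟙 = [14.5360  10.5701  15.7750  10.9734]
a=μᵀp=0.698407  b=𝟙ᵀp=5.459086  c=𝟙ᵀq=51.854429  D=ac−b²=6.413893
λ₁=(c·0.119−b)/D = (51.854429·0.119−5.459086)/6.413893 = 0.110945
λ₂=(a−b·0.119)/D = (0.698407−5.459086·0.119)/6.413893 = 0.007605
w* = 0.110945·p + 0.007605·q:
  w_0 = 0.110945·0.7752 + 0.007605·14.5360 = 0.1965  (Merck)
  w_1 = 0.110945·1.2881 + 0.007605·10.5701 = 0.2233  (Intel)
  w_2 = 0.110945·2.6275 + 0.007605·15.7750 = 0.4115  (Oracle)
  w_3 = 0.110945·0.7683 + 0.007605·10.9734 = 0.1687  (Xerox)
Σw_i=1.0000  μᵀw=0.1190
σ²=wᵀΣw=λ₁·μ_p+λ₂ = 0.110945·0.119 + 0.007605 = 0.020807 ≈ 0.0208

Oracle (0.4115)


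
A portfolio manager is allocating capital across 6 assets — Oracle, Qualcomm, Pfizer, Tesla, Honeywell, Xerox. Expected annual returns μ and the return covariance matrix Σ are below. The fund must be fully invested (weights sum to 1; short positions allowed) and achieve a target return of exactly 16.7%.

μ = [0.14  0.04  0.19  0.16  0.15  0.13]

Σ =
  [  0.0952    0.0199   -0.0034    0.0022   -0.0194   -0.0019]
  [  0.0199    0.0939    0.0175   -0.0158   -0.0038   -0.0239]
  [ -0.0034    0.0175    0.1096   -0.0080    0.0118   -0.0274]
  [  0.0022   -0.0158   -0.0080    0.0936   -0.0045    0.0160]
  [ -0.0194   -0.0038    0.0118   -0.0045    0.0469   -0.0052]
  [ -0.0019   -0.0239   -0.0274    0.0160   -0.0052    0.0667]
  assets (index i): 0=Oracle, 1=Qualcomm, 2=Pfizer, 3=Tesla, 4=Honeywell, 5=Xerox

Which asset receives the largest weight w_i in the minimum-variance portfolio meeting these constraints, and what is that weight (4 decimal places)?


Honeywell (0.3283)

x=Σ⁻¹μ = [2.2541  0.7854  2.1244  1.6410  4.1608  3.0981]
y=Σ⁻¹𝟙 = [13.9887  15.0170  11.0405  10.9782  29.3684  24.9634]
a=μᵀx=2.040063  b=𝟙ᵀx=14.063818  c=𝟙ᵀy=105.356279  D=ac−b²=17.142441
λ₁=(c·0.167−b)/D = (105.356279·0.167−14.063818)/17.142441 = 0.205961
λ₂=(a−b·0.167)/D = (2.040063−14.063818·0.167)/17.142441 = -0.018002
w* = 0.205961·x + -0.018002·y:
  w_0 = 0.205961·2.2541 + -0.018002·13.9887 = 0.2124  (Oracle)
  w_1 = 0.205961·0.7854 + -0.018002·15.0170 = -0.1086  (Qualcomm)
  w_2 = 0.205961·2.1244 + -0.018002·11.0405 = 0.2388  (Pfizer)
  w_3 = 0.205961·1.6410 + -0.018002·10.9782 = 0.1404  (Tesla)
  w_4 = 0.205961·4.1608 + -0.018002·29.3684 = 0.3283  (Honeywell)
  w_5 = 0.205961·3.0981 + -0.018002·24.9634 = 0.1887  (Xerox)
Σw_i=1.0000  μᵀw=0.1670
σ²=wᵀΣw=λ₁·μ_p+λ₂ = 0.205961·0.167 + -0.018002 = 0.016394 ≈ 0.0164


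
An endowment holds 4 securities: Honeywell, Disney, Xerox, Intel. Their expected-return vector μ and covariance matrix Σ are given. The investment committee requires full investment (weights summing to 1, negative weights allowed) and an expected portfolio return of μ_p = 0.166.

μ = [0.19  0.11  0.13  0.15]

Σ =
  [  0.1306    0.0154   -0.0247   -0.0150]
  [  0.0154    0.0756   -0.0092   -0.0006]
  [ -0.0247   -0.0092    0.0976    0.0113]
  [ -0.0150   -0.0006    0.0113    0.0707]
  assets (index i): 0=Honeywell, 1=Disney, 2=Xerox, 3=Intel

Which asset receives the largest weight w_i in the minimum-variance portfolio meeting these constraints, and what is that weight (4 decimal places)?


x=Σ⁻¹μ = [1.8777  1.2934  1.6669  2.2646]
y=Σ⁻¹𝟙 = [10.1427  12.7784  12.3464  14.4313]
a=μᵀx=1.055406  b=𝟙ᵀx=7.102475  c=𝟙ᵀy=49.698879  D=ac−b²=2.007331
λ₁=(c·0.166−b)/D = (49.698879·0.166−7.102475)/2.007331 = 0.571674
λ₂=(a−b·0.166)/D = (1.055406−7.102475·0.166)/2.007331 = -0.061577
w* = 0.571674·x + -0.061577·y:
  w_0 = 0.571674·1.8777 + -0.061577·10.1427 = 0.4489  (Honeywell)
  w_1 = 0.571674·1.2934 + -0.061577·12.7784 = -0.0475  (Disney)
  w_2 = 0.571674·1.6669 + -0.061577·12.3464 = 0.1927  (Xerox)
  w_3 = 0.571674·2.2646 + -0.061577·14.4313 = 0.4060  (Intel)
Σw_i=1.0000  μᵀw=0.1660
σ²=wᵀΣw=λ₁·μ_p+λ₂ = 0.571674·0.166 + -0.061577 = 0.033321 ≈ 0.0333

Honeywell (0.4489)


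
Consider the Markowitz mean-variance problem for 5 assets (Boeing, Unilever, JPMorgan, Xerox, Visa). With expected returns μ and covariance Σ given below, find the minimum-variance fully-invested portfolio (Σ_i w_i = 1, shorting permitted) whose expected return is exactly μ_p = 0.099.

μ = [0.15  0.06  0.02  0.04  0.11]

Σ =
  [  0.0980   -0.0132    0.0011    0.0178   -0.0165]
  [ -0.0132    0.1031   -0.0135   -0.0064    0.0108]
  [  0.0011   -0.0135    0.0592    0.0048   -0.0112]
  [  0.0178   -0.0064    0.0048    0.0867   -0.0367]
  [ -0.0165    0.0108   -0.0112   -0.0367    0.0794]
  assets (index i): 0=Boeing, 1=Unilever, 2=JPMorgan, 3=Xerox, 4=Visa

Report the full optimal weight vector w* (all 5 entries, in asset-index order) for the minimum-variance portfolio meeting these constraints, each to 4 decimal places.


u=Σ⁻¹μ = [1.8114  0.7494  0.8177  1.0580  2.2642]
v=Σ⁻¹𝟙 = [12.4505  12.8076  22.8582  19.5335  25.6927]
a=μᵀu=0.624419  b=𝟙ᵀu=6.700736  c=𝟙ᵀv=93.342525  D=ac−b²=13.385022
λ₁=(c·0.099−b)/D = (93.342525·0.099−6.700736)/13.385022 = 0.189777
λ₂=(a−b·0.099)/D = (0.624419−6.700736·0.099)/13.385022 = -0.002910
w* = 0.189777·u + -0.002910·v:
  w_0 = 0.189777·1.8114 + -0.002910·12.4505 = 0.3075  (Boeing)
  w_1 = 0.189777·0.7494 + -0.002910·12.8076 = 0.1050  (Unilever)
  w_2 = 0.189777·0.8177 + -0.002910·22.8582 = 0.0887  (JPMorgan)
  w_3 = 0.189777·1.0580 + -0.002910·19.5335 = 0.1439  (Xerox)
  w_4 = 0.189777·2.2642 + -0.002910·25.6927 = 0.3549  (Visa)
Σw_i=1.0000  μᵀw=0.0990
σ²=wᵀΣw=λ₁·μ_p+λ₂ = 0.189777·0.099 + -0.002910 = 0.015878 ≈ 0.0159

0.3075  0.1050  0.0887  0.1439  0.3549


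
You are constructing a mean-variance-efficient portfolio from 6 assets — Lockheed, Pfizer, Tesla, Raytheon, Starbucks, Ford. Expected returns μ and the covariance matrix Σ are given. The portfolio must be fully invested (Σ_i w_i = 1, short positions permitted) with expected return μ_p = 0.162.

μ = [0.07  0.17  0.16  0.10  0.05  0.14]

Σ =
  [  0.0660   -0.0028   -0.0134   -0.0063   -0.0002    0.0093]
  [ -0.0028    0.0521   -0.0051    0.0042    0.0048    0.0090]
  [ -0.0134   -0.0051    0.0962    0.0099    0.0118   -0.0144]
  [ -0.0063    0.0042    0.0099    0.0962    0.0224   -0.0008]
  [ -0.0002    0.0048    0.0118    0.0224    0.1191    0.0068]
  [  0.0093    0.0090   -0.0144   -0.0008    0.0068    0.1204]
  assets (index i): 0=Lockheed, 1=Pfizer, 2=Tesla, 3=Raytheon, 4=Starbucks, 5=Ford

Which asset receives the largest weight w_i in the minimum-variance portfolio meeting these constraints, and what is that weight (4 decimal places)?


u=Σ⁻¹μ = [1.5655  3.3206  2.1495  0.8170  -0.1388  1.0640]
v=Σ⁻¹𝟙 = [18.5857  19.2634  13.6372  8.4180  4.3244  6.8728]
a=μᵀu=1.241740  b=𝟙ᵀu=8.777926  c=𝟙ᵀv=71.101398  D=ac−b²=11.237438
λ₁=(c·0.162−b)/D = (71.101398·0.162−8.777926)/11.237438 = 0.243872
λ₂=(a−b·0.162)/D = (1.241740−8.777926·0.162)/11.237438 = -0.016043
w* = 0.243872·u + -0.016043·v:
  w_0 = 0.243872·1.5655 + -0.016043·18.5857 = 0.0836  (Lockheed)
  w_1 = 0.243872·3.3206 + -0.016043·19.2634 = 0.5008  (Pfizer)
  w_2 = 0.243872·2.1495 + -0.016043·13.6372 = 0.3054  (Tesla)
  w_3 = 0.243872·0.8170 + -0.016043·8.4180 = 0.0642  (Raytheon)
  w_4 = 0.243872·-0.1388 + -0.016043·4.3244 = -0.1032  (Starbucks)
  w_5 = 0.243872·1.0640 + -0.016043·6.8728 = 0.1492  (Ford)
Σw_i=1.0000  μᵀw=0.1620
σ²=wᵀΣw=λ₁·μ_p+λ₂ = 0.243872·0.162 + -0.016043 = 0.023464 ≈ 0.0235

Pfizer (0.5008)


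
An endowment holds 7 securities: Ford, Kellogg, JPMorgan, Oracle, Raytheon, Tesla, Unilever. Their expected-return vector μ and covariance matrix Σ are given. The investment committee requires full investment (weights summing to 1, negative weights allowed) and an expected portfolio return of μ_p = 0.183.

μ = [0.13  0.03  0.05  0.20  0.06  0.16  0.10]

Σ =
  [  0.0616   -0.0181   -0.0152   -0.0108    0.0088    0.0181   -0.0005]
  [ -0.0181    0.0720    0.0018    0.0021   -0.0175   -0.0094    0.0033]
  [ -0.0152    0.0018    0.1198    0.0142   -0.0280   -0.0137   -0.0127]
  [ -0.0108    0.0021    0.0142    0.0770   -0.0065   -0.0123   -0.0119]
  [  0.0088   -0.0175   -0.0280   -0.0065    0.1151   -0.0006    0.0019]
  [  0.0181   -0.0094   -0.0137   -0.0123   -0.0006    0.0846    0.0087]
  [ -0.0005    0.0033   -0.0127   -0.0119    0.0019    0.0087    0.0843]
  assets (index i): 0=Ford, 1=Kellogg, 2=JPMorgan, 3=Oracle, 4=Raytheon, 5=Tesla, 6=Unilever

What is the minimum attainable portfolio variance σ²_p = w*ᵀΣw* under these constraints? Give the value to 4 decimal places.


g=Σ⁻¹μ = [2.6387  1.3709  0.9367  3.3895  0.9321  1.9714  1.5433]
h=Σ⁻¹𝟙 = [24.4028  23.8113  15.4293  18.4876  15.0719  13.0658  14.3211]
a=μᵀg=1.634578  b=𝟙ᵀg=12.782641  c=𝟙ᵀh=124.589744  D=ac−b²=40.255691
λ₁=(c·0.183−b)/D = (124.589744·0.183−12.782641)/40.255691 = 0.248841
λ₂=(a−b·0.183)/D = (1.634578−12.782641·0.183)/40.255691 = -0.017504
w* = 0.248841·g + -0.017504·h:
  w_0 = 0.248841·2.6387 + -0.017504·24.4028 = 0.2295  (Ford)
  w_1 = 0.248841·1.3709 + -0.017504·23.8113 = -0.0757  (Kellogg)
  w_2 = 0.248841·0.9367 + -0.017504·15.4293 = -0.0370  (JPMorgan)
  w_3 = 0.248841·3.3895 + -0.017504·18.4876 = 0.5198  (Oracle)
  w_4 = 0.248841·0.9321 + -0.017504·15.0719 = -0.0319  (Raytheon)
  w_5 = 0.248841·1.9714 + -0.017504·13.0658 = 0.2619  (Tesla)
  w_6 = 0.248841·1.5433 + -0.017504·14.3211 = 0.1334  (Unilever)
Σw_i=1.0000  μᵀw=0.1830
σ²=wᵀΣw=λ₁·μ_p+λ₂ = 0.248841·0.183 + -0.017504 = 0.028034 ≈ 0.0280

0.0280


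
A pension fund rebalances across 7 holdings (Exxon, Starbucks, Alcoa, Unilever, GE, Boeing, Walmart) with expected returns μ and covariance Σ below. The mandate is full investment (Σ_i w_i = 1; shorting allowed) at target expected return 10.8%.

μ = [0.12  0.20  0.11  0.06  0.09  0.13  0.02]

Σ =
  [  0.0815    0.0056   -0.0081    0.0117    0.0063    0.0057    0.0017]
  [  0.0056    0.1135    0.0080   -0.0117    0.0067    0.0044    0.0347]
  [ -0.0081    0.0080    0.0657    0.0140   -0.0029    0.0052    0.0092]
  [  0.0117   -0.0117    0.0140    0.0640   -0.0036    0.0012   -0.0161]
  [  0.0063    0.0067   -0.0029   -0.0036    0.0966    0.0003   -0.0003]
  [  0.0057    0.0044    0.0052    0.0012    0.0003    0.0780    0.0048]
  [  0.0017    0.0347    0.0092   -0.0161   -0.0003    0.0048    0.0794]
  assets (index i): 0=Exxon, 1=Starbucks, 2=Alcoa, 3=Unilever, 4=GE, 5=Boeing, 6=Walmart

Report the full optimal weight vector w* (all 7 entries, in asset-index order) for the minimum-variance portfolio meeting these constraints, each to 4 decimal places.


p=Σ⁻¹μ = [1.2821  1.7578  1.5253  0.5341  0.7853  1.4036  -0.6941]
q=Σ⁻¹𝟙 = [8.9282  4.6632  10.3498  15.9465  10.3563  10.2024  11.8220]
a=μᵀp=0.944512  b=𝟙ᵀp=6.594111  c=𝟙ᵀq=72.268339  D=ac−b²=24.776018
λ₁=(c·0.108−b)/D = (72.268339·0.108−6.594111)/24.776018 = 0.048873
λ₂=(a−b·0.108)/D = (0.944512−6.594111·0.108)/24.776018 = 0.009378
w* = 0.048873·p + 0.009378·q:
  w_0 = 0.048873·1.2821 + 0.009378·8.9282 = 0.1464  (Exxon)
  w_1 = 0.048873·1.7578 + 0.009378·4.6632 = 0.1296  (Starbucks)
  w_2 = 0.048873·1.5253 + 0.009378·10.3498 = 0.1716  (Alcoa)
  w_3 = 0.048873·0.5341 + 0.009378·15.9465 = 0.1756  (Unilever)
  w_4 = 0.048873·0.7853 + 0.009378·10.3563 = 0.1355  (GE)
  w_5 = 0.048873·1.4036 + 0.009378·10.2024 = 0.1643  (Boeing)
  w_6 = 0.048873·-0.6941 + 0.009378·11.8220 = 0.0769  (Walmart)
Σw_i=1.0000  μᵀw=0.1080
σ²=wᵀΣw=λ₁·μ_p+λ₂ = 0.048873·0.108 + 0.009378 = 0.014656 ≈ 0.0147

0.1464  0.1296  0.1716  0.1756  0.1355  0.1643  0.0769


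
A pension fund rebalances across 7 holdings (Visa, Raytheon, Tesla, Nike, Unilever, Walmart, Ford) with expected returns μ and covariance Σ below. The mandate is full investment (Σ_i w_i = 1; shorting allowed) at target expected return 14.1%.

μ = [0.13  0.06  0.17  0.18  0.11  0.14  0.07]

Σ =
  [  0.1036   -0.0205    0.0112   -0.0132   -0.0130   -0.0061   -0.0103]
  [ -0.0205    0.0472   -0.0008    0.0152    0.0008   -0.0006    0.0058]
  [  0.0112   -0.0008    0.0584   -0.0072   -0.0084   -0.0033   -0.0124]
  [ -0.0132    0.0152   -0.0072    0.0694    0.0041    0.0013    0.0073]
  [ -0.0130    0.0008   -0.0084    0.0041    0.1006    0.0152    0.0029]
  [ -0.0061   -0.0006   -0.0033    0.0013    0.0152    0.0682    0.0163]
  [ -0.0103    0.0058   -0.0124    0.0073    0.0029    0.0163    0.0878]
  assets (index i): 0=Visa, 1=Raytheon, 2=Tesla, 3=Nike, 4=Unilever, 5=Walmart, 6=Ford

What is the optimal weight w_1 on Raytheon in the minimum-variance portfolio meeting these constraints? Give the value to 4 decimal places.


u=Σ⁻¹μ = [1.8088  1.1005  3.3744  2.8592  1.1765  1.8827  0.7872]
v=Σ⁻¹𝟙 = [16.8726  23.4219  20.3650  12.5639  10.9861  12.0328  11.0564]
a=μᵀu=1.837574  b=𝟙ᵀu=12.989325  c=𝟙ᵀv=107.298773  D=ac−b²=28.446859
λ₁=(c·0.141−b)/D = (107.298773·0.141−12.989325)/28.446859 = 0.075221
λ₂=(a−b·0.141)/D = (1.837574−12.989325·0.141)/28.446859 = 0.000214
w* = 0.075221·u + 0.000214·v:
  w_0 = 0.075221·1.8088 + 0.000214·16.8726 = 0.1397  (Visa)
  w_1 = 0.075221·1.1005 + 0.000214·23.4219 = 0.0878  (Raytheon)
  w_2 = 0.075221·3.3744 + 0.000214·20.3650 = 0.2582  (Tesla)
  w_3 = 0.075221·2.8592 + 0.000214·12.5639 = 0.2178  (Nike)
  w_4 = 0.075221·1.1765 + 0.000214·10.9861 = 0.0908  (Unilever)
  w_5 = 0.075221·1.8827 + 0.000214·12.0328 = 0.1442  (Walmart)
  w_6 = 0.075221·0.7872 + 0.000214·11.0564 = 0.0616  (Ford)
Σw_i=1.0000  μᵀw=0.1410
σ²=wᵀΣw=λ₁·μ_p+λ₂ = 0.075221·0.141 + 0.000214 = 0.010820 ≈ 0.0108

0.0878


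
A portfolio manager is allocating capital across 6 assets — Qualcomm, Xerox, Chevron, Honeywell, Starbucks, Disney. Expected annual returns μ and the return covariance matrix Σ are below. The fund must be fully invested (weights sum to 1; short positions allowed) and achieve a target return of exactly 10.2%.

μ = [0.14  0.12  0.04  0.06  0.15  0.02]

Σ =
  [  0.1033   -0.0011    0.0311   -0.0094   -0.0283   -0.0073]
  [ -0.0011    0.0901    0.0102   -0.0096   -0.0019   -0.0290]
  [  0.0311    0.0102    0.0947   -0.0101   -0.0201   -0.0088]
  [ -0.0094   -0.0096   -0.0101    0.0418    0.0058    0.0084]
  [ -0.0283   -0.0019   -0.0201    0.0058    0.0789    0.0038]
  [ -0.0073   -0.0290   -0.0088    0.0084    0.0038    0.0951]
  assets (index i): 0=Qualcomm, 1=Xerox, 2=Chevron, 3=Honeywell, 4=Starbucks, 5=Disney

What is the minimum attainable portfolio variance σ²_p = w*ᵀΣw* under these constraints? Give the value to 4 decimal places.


0.0101

x=Σ⁻¹μ = [2.2255  1.8033  0.3291  1.9238  2.6522  0.6856]
y=Σ⁻¹𝟙 = [15.0520  18.2209  12.1040  28.7901  18.7540  15.0547]
a=μᵀx=1.068107  b=𝟙ᵀx=9.619547  c=𝟙ᵀy=107.975635  D=ac−b²=22.793877
λ₁=(c·0.102−b)/D = (107.975635·0.102−9.619547)/22.793877 = 0.061155
λ₂=(a−b·0.102)/D = (1.068107−9.619547·0.102)/22.793877 = 0.003813
w* = 0.061155·x + 0.003813·y:
  w_0 = 0.061155·2.2255 + 0.003813·15.0520 = 0.1935  (Qualcomm)
  w_1 = 0.061155·1.8033 + 0.003813·18.2209 = 0.1798  (Xerox)
  w_2 = 0.061155·0.3291 + 0.003813·12.1040 = 0.0663  (Chevron)
  w_3 = 0.061155·1.9238 + 0.003813·28.7901 = 0.2274  (Honeywell)
  w_4 = 0.061155·2.6522 + 0.003813·18.7540 = 0.2337  (Starbucks)
  w_5 = 0.061155·0.6856 + 0.003813·15.0547 = 0.0993  (Disney)
Σw_i=1.0000  μᵀw=0.1020
σ²=wᵀΣw=λ₁·μ_p+λ₂ = 0.061155·0.102 + 0.003813 = 0.010051 ≈ 0.0101


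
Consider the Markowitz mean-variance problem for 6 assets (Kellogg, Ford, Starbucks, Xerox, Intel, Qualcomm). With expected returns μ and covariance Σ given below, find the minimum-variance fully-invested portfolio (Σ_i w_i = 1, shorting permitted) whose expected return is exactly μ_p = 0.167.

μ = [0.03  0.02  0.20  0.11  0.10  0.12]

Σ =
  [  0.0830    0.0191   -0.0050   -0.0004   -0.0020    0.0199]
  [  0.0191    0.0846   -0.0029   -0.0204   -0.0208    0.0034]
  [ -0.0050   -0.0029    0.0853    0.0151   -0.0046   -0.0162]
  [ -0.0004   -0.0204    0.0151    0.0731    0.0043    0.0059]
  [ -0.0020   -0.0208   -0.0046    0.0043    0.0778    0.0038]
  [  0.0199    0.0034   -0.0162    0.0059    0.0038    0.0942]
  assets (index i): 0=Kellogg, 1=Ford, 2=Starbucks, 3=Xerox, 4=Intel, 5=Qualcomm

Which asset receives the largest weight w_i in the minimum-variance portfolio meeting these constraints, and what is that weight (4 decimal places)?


Starbucks (0.5300)

u=Σ⁻¹μ = [-0.0207  0.8877  2.5763  1.0032  1.5426  1.5642]
v=Σ⁻¹𝟙 = [6.9743  18.0527  12.8743  14.3392  17.3831  9.1055]
a=μᵀu=0.984717  b=𝟙ᵀu=7.553414  c=𝟙ᵀv=78.729009  D=ac−b²=20.471746
λ₁=(c·0.167−b)/D = (78.729009·0.167−7.553414)/20.471746 = 0.273271
λ₂=(a−b·0.167)/D = (0.984717−7.553414·0.167)/20.471746 = -0.013516
w* = 0.273271·u + -0.013516·v:
  w_0 = 0.273271·-0.0207 + -0.013516·6.9743 = -0.0999  (Kellogg)
  w_1 = 0.273271·0.8877 + -0.013516·18.0527 = -0.0014  (Ford)
  w_2 = 0.273271·2.5763 + -0.013516·12.8743 = 0.5300  (Starbucks)
  w_3 = 0.273271·1.0032 + -0.013516·14.3392 = 0.0803  (Xerox)
  w_4 = 0.273271·1.5426 + -0.013516·17.3831 = 0.1866  (Intel)
  w_5 = 0.273271·1.5642 + -0.013516·9.1055 = 0.3044  (Qualcomm)
Σw_i=1.0000  μᵀw=0.1670
σ²=wᵀΣw=λ₁·μ_p+λ₂ = 0.273271·0.167 + -0.013516 = 0.032120 ≈ 0.0321


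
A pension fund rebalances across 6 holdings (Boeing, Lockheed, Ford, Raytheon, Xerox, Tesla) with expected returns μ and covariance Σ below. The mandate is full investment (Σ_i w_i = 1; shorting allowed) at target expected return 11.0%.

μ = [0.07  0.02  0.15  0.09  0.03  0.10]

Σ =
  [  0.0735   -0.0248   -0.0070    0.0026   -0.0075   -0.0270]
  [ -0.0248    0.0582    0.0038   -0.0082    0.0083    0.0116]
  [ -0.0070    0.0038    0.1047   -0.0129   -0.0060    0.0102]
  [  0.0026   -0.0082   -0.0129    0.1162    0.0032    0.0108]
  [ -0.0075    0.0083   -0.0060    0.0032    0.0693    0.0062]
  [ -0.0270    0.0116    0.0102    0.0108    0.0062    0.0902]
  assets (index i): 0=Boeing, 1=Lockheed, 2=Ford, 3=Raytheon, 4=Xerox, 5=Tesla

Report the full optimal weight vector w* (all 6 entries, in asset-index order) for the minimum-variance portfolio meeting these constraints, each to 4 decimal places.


0.2583  -0.0249  0.3572  0.1563  0.0077  0.2453

p=Σ⁻¹μ = [1.8617  0.8308  1.5373  0.8317  0.5177  1.2501]
q=Σ⁻¹𝟙 = [29.2558  25.6281  11.2451  9.3992  13.8857  13.1964]
a=μᵀp=0.592933  b=𝟙ᵀp=6.829383  c=𝟙ᵀq=102.610423  D=ac−b²=14.200590
λ₁=(c·0.110−b)/D = (102.610423·0.110−6.829383)/14.200590 = 0.313914
λ₂=(a−b·0.110)/D = (0.592933−6.829383·0.110)/14.200590 = -0.011147
w* = 0.313914·p + -0.011147·q:
  w_0 = 0.313914·1.8617 + -0.011147·29.2558 = 0.2583  (Boeing)
  w_1 = 0.313914·0.8308 + -0.011147·25.6281 = -0.0249  (Lockheed)
  w_2 = 0.313914·1.5373 + -0.011147·11.2451 = 0.3572  (Ford)
  w_3 = 0.313914·0.8317 + -0.011147·9.3992 = 0.1563  (Raytheon)
  w_4 = 0.313914·0.5177 + -0.011147·13.8857 = 0.0077  (Xerox)
  w_5 = 0.313914·1.2501 + -0.011147·13.1964 = 0.2453  (Tesla)
Σw_i=1.0000  μᵀw=0.1100
σ²=wᵀΣw=λ₁·μ_p+λ₂ = 0.313914·0.110 + -0.011147 = 0.023383 ≈ 0.0234


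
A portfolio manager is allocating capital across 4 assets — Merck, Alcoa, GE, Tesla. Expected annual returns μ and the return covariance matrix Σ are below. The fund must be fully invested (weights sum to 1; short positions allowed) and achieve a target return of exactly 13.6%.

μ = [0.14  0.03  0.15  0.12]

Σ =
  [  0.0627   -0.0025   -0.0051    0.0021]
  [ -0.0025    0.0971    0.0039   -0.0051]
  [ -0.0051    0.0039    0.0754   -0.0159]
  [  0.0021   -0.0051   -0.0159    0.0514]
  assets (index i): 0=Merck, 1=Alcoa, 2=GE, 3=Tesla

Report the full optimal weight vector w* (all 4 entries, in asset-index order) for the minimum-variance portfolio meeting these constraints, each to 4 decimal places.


u=Σ⁻¹μ = [2.3714  0.4230  2.7907  3.1430]
v=Σ⁻¹𝟙 = [17.1033  11.3219  19.2839  25.8451]
a=μᵀu=1.140454  b=𝟙ᵀu=8.728129  c=𝟙ᵀv=73.554333  D=ac−b²=7.705123
λ₁=(c·0.136−b)/D = (73.554333·0.136−8.728129)/7.705123 = 0.165508
λ₂=(a−b·0.136)/D = (1.140454−8.728129·0.136)/7.705123 = -0.006044
w* = 0.165508·u + -0.006044·v:
  w_0 = 0.165508·2.3714 + -0.006044·17.1033 = 0.2891  (Merck)
  w_1 = 0.165508·0.4230 + -0.006044·11.3219 = 0.0016  (Alcoa)
  w_2 = 0.165508·2.7907 + -0.006044·19.2839 = 0.3453  (GE)
  w_3 = 0.165508·3.1430 + -0.006044·25.8451 = 0.3640  (Tesla)
Σw_i=1.0000  μᵀw=0.1360
σ²=wᵀΣw=λ₁·μ_p+λ₂ = 0.165508·0.136 + -0.006044 = 0.016465 ≈ 0.0165

0.2891  0.0016  0.3453  0.3640


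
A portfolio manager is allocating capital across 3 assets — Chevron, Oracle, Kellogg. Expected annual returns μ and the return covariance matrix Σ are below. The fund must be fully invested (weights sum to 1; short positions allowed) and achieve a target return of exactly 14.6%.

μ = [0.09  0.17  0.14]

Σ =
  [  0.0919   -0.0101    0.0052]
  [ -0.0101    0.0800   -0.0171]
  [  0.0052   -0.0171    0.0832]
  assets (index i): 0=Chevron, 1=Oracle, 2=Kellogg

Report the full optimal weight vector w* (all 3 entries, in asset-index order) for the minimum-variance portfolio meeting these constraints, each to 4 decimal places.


0.1630  0.4716  0.3654

u=Σ⁻¹μ = [1.1570  2.7355  2.1726]
v=Σ⁻¹𝟙 = [11.9309  17.1703  14.8025]
a=μᵀu=0.873325  b=𝟙ᵀu=6.065089  c=𝟙ᵀv=43.903734  D=ac−b²=1.556932
λ₁=(c·0.146−b)/D = (43.903734·0.146−6.065089)/1.556932 = 0.221497
λ₂=(a−b·0.146)/D = (0.873325−6.065089·0.146)/1.556932 = -0.007822
w* = 0.221497·u + -0.007822·v:
  w_0 = 0.221497·1.1570 + -0.007822·11.9309 = 0.1630  (Chevron)
  w_1 = 0.221497·2.7355 + -0.007822·17.1703 = 0.4716  (Oracle)
  w_2 = 0.221497·2.1726 + -0.007822·14.8025 = 0.3654  (Kellogg)
Σw_i=1.0000  μᵀw=0.1460
σ²=wᵀΣw=λ₁·μ_p+λ₂ = 0.221497·0.146 + -0.007822 = 0.024517 ≈ 0.0245


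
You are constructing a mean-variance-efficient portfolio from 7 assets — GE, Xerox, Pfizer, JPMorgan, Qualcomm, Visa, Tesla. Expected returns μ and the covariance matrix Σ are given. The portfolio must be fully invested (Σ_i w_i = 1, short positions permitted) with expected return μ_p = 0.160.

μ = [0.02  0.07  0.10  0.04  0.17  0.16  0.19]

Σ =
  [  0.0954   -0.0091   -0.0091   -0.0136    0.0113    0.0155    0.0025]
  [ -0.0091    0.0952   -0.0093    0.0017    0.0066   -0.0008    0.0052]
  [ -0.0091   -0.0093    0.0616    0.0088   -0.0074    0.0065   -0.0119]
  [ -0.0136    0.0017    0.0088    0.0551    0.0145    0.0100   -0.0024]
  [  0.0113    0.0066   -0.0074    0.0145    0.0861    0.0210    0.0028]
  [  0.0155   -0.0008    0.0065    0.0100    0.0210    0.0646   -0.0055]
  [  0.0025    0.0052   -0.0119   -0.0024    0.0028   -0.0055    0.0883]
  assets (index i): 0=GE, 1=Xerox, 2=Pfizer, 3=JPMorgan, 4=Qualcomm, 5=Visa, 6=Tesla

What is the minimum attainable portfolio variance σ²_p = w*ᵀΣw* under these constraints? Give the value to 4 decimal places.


0.0193

p=Σ⁻¹μ = [-0.1523  0.7141  2.2197  -0.3760  1.6148  2.0431  2.4790]
q=Σ⁻¹𝟙 = [13.6417  12.4410  20.4746  15.6295  5.8088  7.1552  13.6518]
a=μᵀp=1.326305  b=𝟙ᵀp=8.542501  c=𝟙ᵀq=88.802493  D=ac−b²=44.804893
λ₁=(c·0.160−b)/D = (88.802493·0.160−8.542501)/44.804893 = 0.126457
λ₂=(a−b·0.160)/D = (1.326305−8.542501·0.160)/44.804893 = -0.000904
w* = 0.126457·p + -0.000904·q:
  w_0 = 0.126457·-0.1523 + -0.000904·13.6417 = -0.0316  (GE)
  w_1 = 0.126457·0.7141 + -0.000904·12.4410 = 0.0791  (Xerox)
  w_2 = 0.126457·2.2197 + -0.000904·20.4746 = 0.2622  (Pfizer)
  w_3 = 0.126457·-0.3760 + -0.000904·15.6295 = -0.0617  (JPMorgan)
  w_4 = 0.126457·1.6148 + -0.000904·5.8088 = 0.1990  (Qualcomm)
  w_5 = 0.126457·2.0431 + -0.000904·7.1552 = 0.2519  (Visa)
  w_6 = 0.126457·2.4790 + -0.000904·13.6518 = 0.3011  (Tesla)
Σw_i=1.0000  μᵀw=0.1600
σ²=wᵀΣw=λ₁·μ_p+λ₂ = 0.126457·0.160 + -0.000904 = 0.019329 ≈ 0.0193


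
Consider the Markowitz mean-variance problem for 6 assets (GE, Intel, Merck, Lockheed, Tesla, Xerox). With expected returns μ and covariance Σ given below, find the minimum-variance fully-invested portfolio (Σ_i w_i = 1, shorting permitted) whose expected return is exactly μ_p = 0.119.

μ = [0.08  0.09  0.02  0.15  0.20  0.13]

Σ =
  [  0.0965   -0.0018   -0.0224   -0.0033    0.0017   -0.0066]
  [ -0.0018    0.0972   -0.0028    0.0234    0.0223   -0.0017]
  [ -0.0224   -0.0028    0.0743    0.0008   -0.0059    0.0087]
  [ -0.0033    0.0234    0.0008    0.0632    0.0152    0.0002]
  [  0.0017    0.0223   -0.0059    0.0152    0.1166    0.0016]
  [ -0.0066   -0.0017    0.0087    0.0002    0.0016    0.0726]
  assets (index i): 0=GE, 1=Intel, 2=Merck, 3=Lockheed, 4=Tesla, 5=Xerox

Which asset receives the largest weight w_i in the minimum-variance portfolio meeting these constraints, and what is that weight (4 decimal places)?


g=Σ⁻¹μ = [1.1137  0.1859  0.4906  2.0139  1.4011  1.8010]
h=Σ⁻¹𝟙 = [15.7138  6.9328  17.2725  12.3478  6.1055  13.1266]
a=μᵀg=0.932067  b=𝟙ᵀg=7.006237  c=𝟙ᵀh=71.499029  D=ac−b²=17.554540
λ₁=(c·0.119−b)/D = (71.499029·0.119−7.006237)/17.554540 = 0.085570
λ₂=(a−b·0.119)/D = (0.932067−7.006237·0.119)/17.554540 = 0.005601
w* = 0.085570·g + 0.005601·h:
  w_0 = 0.085570·1.1137 + 0.005601·15.7138 = 0.1833  (GE)
  w_1 = 0.085570·0.1859 + 0.005601·6.9328 = 0.0547  (Intel)
  w_2 = 0.085570·0.4906 + 0.005601·17.2725 = 0.1387  (Merck)
  w_3 = 0.085570·2.0139 + 0.005601·12.3478 = 0.2415  (Lockheed)
  w_4 = 0.085570·1.4011 + 0.005601·6.1055 = 0.1541  (Tesla)
  w_5 = 0.085570·1.8010 + 0.005601·13.1266 = 0.2276  (Xerox)
Σw_i=1.0000  μᵀw=0.1190
σ²=wᵀΣw=λ₁·μ_p+λ₂ = 0.085570·0.119 + 0.005601 = 0.015784 ≈ 0.0158

Lockheed (0.2415)


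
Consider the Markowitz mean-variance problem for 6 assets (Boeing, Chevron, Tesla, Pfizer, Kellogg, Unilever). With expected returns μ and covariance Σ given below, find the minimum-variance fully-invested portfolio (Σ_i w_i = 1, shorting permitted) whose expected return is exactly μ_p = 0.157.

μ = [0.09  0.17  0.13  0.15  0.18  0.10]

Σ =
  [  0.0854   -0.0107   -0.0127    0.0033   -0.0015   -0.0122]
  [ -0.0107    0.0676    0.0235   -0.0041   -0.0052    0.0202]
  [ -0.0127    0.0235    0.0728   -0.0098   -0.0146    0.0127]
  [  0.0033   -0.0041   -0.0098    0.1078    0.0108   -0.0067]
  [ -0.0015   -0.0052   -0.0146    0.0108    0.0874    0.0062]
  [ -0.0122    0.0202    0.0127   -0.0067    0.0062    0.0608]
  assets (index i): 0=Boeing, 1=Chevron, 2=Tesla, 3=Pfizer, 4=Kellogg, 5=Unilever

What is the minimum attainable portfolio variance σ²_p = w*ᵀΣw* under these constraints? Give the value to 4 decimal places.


p=Σ⁻¹μ = [1.7057  2.1480  1.9030  1.4127  2.3034  0.7966]
q=Σ⁻¹𝟙 = [16.9123  9.8536  15.0899  10.0597  12.6571  13.2331]
a=μᵀp=1.472247  b=𝟙ᵀp=10.269439  c=𝟙ᵀq=77.805619  D=ac−b²=9.087695
λ₁=(c·0.157−b)/D = (77.805619·0.157−10.269439)/9.087695 = 0.214140
λ₂=(a−b·0.157)/D = (1.472247−10.269439·0.157)/9.087695 = -0.015412
w* = 0.214140·p + -0.015412·q:
  w_0 = 0.214140·1.7057 + -0.015412·16.9123 = 0.1046  (Boeing)
  w_1 = 0.214140·2.1480 + -0.015412·9.8536 = 0.3081  (Chevron)
  w_2 = 0.214140·1.9030 + -0.015412·15.0899 = 0.1750  (Tesla)
  w_3 = 0.214140·1.4127 + -0.015412·10.0597 = 0.1475  (Pfizer)
  w_4 = 0.214140·2.3034 + -0.015412·12.6571 = 0.2982  (Kellogg)
  w_5 = 0.214140·0.7966 + -0.015412·13.2331 = -0.0334  (Unilever)
Σw_i=1.0000  μᵀw=0.1570
σ²=wᵀΣw=λ₁·μ_p+λ₂ = 0.214140·0.157 + -0.015412 = 0.018209 ≈ 0.0182

0.0182


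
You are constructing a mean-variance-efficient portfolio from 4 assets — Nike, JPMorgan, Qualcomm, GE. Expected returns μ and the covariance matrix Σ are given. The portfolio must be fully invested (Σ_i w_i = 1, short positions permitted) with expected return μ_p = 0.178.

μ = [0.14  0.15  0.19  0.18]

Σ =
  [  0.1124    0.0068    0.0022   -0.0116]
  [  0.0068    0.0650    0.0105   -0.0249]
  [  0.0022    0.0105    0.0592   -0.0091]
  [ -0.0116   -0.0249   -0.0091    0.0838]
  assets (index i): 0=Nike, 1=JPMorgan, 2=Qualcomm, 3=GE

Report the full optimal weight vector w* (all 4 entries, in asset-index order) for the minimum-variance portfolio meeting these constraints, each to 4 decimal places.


u=Σ⁻¹μ = [1.3701  3.0235  3.1727  3.5805]
v=Σ⁻¹𝟙 = [9.5391  19.7655  16.2429  20.8905]
a=μᵀu=1.892633  b=𝟙ᵀu=11.146736  c=𝟙ᵀv=66.437969  D=ac−b²=1.492944
λ₁=(c·0.178−b)/D = (66.437969·0.178−11.146736)/1.492944 = 0.454955
λ₂=(a−b·0.178)/D = (1.892633−11.146736·0.178)/1.492944 = -0.061279
w* = 0.454955·u + -0.061279·v:
  w_0 = 0.454955·1.3701 + -0.061279·9.5391 = 0.0388  (Nike)
  w_1 = 0.454955·3.0235 + -0.061279·19.7655 = 0.1643  (JPMorgan)
  w_2 = 0.454955·3.1727 + -0.061279·16.2429 = 0.4481  (Qualcomm)
  w_3 = 0.454955·3.5805 + -0.061279·20.8905 = 0.3488  (GE)
Σw_i=1.0000  μᵀw=0.1780
σ²=wᵀΣw=λ₁·μ_p+λ₂ = 0.454955·0.178 + -0.061279 = 0.019703 ≈ 0.0197

0.0388  0.1643  0.4481  0.3488


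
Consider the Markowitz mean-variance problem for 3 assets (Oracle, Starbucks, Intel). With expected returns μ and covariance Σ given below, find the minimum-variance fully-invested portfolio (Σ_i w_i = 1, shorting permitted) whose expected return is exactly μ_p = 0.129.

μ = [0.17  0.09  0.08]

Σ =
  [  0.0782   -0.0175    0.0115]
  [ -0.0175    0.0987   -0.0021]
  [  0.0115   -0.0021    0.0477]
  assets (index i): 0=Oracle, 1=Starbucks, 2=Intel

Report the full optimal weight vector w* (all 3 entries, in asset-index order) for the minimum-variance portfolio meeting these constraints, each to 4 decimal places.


p=Σ⁻¹μ = [2.3011  1.3450  1.1816]
q=Σ⁻¹𝟙 = [12.9496  12.8194  18.4067]
a=μᵀp=0.606770  b=𝟙ᵀp=4.827720  c=𝟙ᵀq=44.175727  D=ac−b²=3.497642
λ₁=(c·0.129−b)/D = (44.175727·0.129−4.827720)/3.497642 = 0.249010
λ₂=(a−b·0.129)/D = (0.606770−4.827720·0.129)/3.497642 = -0.004576
w* = 0.249010·p + -0.004576·q:
  w_0 = 0.249010·2.3011 + -0.004576·12.9496 = 0.5137  (Oracle)
  w_1 = 0.249010·1.3450 + -0.004576·12.8194 = 0.2763  (Starbucks)
  w_2 = 0.249010·1.1816 + -0.004576·18.4067 = 0.2100  (Intel)
Σw_i=1.0000  μᵀw=0.1290
σ²=wᵀΣw=λ₁·μ_p+λ₂ = 0.249010·0.129 + -0.004576 = 0.027546 ≈ 0.0275

0.5137  0.2763  0.2100


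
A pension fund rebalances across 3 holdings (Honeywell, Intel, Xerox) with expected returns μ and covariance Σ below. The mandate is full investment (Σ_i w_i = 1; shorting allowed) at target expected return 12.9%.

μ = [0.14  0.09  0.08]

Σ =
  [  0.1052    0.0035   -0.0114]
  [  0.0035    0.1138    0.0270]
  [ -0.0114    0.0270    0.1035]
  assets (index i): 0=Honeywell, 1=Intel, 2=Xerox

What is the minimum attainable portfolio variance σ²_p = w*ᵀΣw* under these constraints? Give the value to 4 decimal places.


g=Σ⁻¹μ = [1.3966  0.5629  0.7799]
h=Σ⁻¹𝟙 = [10.2878  6.2996  9.1516]
a=μᵀg=0.308575  b=𝟙ᵀg=2.739392  c=𝟙ᵀh=25.739074  D=ac−b²=0.438176
λ₁=(c·0.129−b)/D = (25.739074·0.129−2.739392)/0.438176 = 1.325833
λ₂=(a−b·0.129)/D = (0.308575−2.739392·0.129)/0.438176 = -0.102256
w* = 1.325833·g + -0.102256·h:
  w_0 = 1.325833·1.3966 + -0.102256·10.2878 = 0.7997  (Honeywell)
  w_1 = 1.325833·0.5629 + -0.102256·6.2996 = 0.1021  (Intel)
  w_2 = 1.325833·0.7799 + -0.102256·9.1516 = 0.0983  (Xerox)
Σw_i=1.0000  μᵀw=0.1290
σ²=wᵀΣw=λ₁·μ_p+λ₂ = 1.325833·0.129 + -0.102256 = 0.068776 ≈ 0.0688

0.0688
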